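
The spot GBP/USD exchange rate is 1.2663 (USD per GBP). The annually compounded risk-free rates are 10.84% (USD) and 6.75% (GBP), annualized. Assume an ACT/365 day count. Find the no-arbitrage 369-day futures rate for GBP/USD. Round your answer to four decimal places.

By covered interest parity, F = S · (1+r_USD)^T / (1+r_GBP)^T
= 1.2663 × 1.109651 / 1.068264 = 1.2663 × 1.038742
F = 1.3154 USD per GBP

1.3154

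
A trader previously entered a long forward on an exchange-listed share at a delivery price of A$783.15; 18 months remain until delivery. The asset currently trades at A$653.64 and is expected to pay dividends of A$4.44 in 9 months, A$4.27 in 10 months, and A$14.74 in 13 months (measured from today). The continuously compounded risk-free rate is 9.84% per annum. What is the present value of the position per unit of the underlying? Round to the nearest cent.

-A$43.35

PV(remaining dividends) I = 4.44·e^(−0.0984·9/12) + 4.27·e^(−0.0984·10/12) + 14.74·e^(−0.0984·13/12) = 21.3075
Current forward F = (S − I)·e^(rT) = (653.64 − 21.3075)·e^(0.0984·18/12) = 632.3325 × 1.159049 = 732.9044
Value (long) = (F − K)·e^(−rT) = (732.9044 − 783.15) × 0.862776 = -43.3507
Value = -A$43.35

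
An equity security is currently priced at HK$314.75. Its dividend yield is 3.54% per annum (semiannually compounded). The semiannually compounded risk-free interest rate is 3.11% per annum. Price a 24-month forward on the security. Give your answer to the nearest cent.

F = S · (1+r/2)^(2T) / (1+q/2)^(2T)
= 314.75 × 1.063666 / 1.072702 = 314.75 × 0.991576
F = HK$312.10

HK$312.10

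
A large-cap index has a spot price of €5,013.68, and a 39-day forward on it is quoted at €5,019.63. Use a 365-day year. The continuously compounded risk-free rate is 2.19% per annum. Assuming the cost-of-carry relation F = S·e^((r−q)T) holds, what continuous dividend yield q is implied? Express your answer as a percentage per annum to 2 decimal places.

From F = S·e^((r−q)T): (r − q) = ln(F/S)/T
ln(5019.63/5013.68) = ln(1.001187) = 0.001186
(r − q) = 0.001186 / (39/365) = 0.011100
q = r − ln(F/S)/T = 0.0219 − 0.011100 = 0.010800
q = 1.08%

1.08%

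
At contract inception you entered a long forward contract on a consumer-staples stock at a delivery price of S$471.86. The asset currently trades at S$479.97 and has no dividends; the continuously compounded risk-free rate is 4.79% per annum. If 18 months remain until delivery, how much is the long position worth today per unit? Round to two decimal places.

Current fair forward for the remaining 18 months: F = S·e^(r·T), r = 0.0479
F = 479.97 · e^(0.0479 × 18/12) = 479.97 × 1.074494 = 515.7249
Value of long forward = (F − K)·e^(−rT) = (515.7249 − 471.86) · e^(−0.0479·18/12)
= 43.8649 × 0.930670 = 40.82

S$40.82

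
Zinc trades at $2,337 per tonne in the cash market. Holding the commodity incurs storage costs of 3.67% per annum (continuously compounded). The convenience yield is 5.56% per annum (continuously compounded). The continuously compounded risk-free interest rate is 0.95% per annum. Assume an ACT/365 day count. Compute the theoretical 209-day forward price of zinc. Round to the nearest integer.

$2,324 per tonne

Net carry = r + u − y = 0.0095 + 0.0367 − 0.0556 = -0.0094
F = S·e^((r+u−y)T) = 2337 · e^(-0.0094 × 209/365) = 2337 · e^-0.005382
= 2337 × 0.994632 = $2,324 per tonne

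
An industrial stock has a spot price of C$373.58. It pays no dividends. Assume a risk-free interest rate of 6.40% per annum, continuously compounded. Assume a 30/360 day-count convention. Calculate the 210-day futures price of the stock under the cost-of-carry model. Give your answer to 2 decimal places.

F = S·e^(rT) = 373.58 · e^(0.0640 × 210/360)
= 373.58 · e^0.037333 = 373.58 × 1.038039
F = C$387.79

C$387.79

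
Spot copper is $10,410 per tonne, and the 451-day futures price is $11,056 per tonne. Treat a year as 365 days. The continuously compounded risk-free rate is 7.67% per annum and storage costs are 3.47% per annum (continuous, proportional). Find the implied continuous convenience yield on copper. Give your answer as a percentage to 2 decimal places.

6.27%

F = S·e^((r+u−y)T) ⇒ (r+u−y) = ln(F/S)/T
ln(11056/10410) = 0.060206; /T ⇒ 0.048725
y = r + u − ln(F/S)/T = 0.0767 + 0.0347 − 0.048725 = 0.062675
y = 6.27%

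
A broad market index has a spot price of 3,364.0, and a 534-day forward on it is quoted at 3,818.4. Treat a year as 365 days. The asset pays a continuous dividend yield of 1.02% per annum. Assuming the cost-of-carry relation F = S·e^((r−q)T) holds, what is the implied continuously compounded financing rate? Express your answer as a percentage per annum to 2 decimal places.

9.68%

From F = S·e^((r−q)T): (r − q) = ln(F/S)/T
ln(3818.4/3364.0) = ln(1.135077) = 0.126700
(r − q) = 0.126700 / (534/365) = 0.086602
r = ln(F/S)/T + q = 0.086602 + 0.0102 = 0.096802
r = 9.68%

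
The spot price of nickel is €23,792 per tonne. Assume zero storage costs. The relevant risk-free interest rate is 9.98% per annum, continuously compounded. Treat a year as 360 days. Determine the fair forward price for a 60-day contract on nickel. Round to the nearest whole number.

F = S·e^(rT) = 23792 · e^(0.0998 × 60/360) = 23792 · e^0.016633
= 23792 × 1.016772 = €24,191 per tonne

€24,191 per tonne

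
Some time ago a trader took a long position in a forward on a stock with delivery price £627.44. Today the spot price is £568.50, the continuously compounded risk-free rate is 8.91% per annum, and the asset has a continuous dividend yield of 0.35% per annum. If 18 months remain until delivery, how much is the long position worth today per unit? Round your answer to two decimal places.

Current fair forward for the remaining 18 months: F = S·e^((r − q)·T), (r − q) = 0.0891 − 0.0035 = 0.0856
F = 568.50 · e^(0.0856 × 18/12) = 568.50 × 1.137008 = 646.3890
Value of long forward = (F − K)·e^(−rT) = (646.3890 − 627.44) · e^(−0.0891·18/12)
= 18.9490 × 0.874896 = 16.58

£16.58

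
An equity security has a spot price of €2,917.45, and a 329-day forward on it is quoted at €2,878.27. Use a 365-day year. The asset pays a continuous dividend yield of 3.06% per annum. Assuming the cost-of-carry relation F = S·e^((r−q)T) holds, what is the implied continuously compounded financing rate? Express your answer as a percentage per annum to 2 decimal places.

From F = S·e^((r−q)T): (r − q) = ln(F/S)/T
ln(2878.27/2917.45) = ln(0.986570) = -0.013521
(r − q) = -0.013521 / (329/365) = -0.015001
r = ln(F/S)/T + q = -0.015001 + 0.0306 = 0.015599
r = 1.56%

1.56%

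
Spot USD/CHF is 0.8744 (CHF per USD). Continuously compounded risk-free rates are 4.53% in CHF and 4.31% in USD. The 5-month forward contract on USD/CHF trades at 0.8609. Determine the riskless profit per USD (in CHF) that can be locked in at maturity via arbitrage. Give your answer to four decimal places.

Fair forward: F* = S·e^(carry·T), with carry = (r_CHF − r_USD) = 0.0453 − 0.0431 = 0.0022
F* = 0.8744 · e^(0.0022 × 5/12) = 0.8744 · e^0.000917 = 0.8744 × 1.000917 = 0.8752
Market 0.8609 < fair 0.8752: forward underpriced → reverse cash-and-carry (short spot, go long the forward).
At maturity, profit = |F_mkt − F*| = |0.8609 − 0.8752| = 0.0143 per USD (in CHF)

0.0143 per USD (in CHF)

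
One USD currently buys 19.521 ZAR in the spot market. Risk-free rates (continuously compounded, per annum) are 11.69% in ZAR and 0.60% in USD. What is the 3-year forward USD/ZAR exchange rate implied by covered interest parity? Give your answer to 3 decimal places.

F = S·e^((r_ZAR − r_USD)T) = 19.521 · e^((0.1169 − 0.0060) × 3)
= 19.521 · e^0.332700 = 19.521 × 1.394729
F = 27.227 ZAR per USD

27.227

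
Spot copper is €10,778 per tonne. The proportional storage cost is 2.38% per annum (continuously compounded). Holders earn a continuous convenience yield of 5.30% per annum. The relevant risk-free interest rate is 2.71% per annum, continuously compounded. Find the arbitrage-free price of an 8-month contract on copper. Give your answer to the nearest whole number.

€10,763 per tonne

Net carry = r + u − y = 0.0271 + 0.0238 − 0.0530 = -0.0021
F = S·e^((r+u−y)T) = 10778 · e^(-0.0021 × 8/12) = 10778 · e^-0.001400
= 10778 × 0.998601 = €10,763 per tonne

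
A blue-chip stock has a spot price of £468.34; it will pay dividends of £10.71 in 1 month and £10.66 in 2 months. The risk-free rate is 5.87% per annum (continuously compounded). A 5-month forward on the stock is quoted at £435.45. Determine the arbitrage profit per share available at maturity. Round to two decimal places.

£22.75 per share

PV(dividends) I = 10.71·e^(−0.0587·1/12) + 10.66·e^(−0.0587·2/12) = 21.2140
Fair forward F* = (S − I)·e^(rT) = (468.34 − 21.2140)·e^0.024458 = 447.1260 × 1.024760 = 458.1968
Market £435.45 < fair 458.1968: forward underpriced → reverse cash-and-carry (short the stock, invest proceeds at r, pay the dividends, go long the forward).
Profit at T = |F_mkt − F*| = |435.45 − 458.1968| = £22.75 per share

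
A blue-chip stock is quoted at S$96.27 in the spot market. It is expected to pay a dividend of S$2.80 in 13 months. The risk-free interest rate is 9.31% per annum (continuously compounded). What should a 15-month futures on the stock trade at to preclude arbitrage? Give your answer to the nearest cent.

S$105.31

PV(dividends) I = 2.80·e^(−0.0931·13/12)
I = 2.5314
F = (S − I)·e^(rT) = (96.27 − 2.5314) · e^(0.0931·15/12)
= 93.7386 · e^0.116375 = 93.7386 × 1.123417 = S$105.31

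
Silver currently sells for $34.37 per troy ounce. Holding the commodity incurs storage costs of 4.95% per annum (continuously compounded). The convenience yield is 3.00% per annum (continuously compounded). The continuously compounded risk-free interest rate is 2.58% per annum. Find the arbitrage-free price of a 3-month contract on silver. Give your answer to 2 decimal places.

Net carry = r + u − y = 0.0258 + 0.0495 − 0.0300 = 0.0453
F = S·e^((r+u−y)T) = 34.37 · e^(0.0453 × 3/12) = 34.37 · e^0.011325
= 34.37 × 1.011389 = $34.76 per troy ounce

$34.76 per troy ounce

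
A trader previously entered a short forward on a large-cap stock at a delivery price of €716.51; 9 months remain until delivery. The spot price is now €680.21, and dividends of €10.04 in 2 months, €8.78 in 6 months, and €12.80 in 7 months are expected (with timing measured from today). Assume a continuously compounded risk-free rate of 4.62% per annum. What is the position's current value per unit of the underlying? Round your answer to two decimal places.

PV(remaining dividends) I = 10.04·e^(−0.0462·2/12) + 8.78·e^(−0.0462·6/12) + 12.80·e^(−0.0462·7/12) = 31.0021
Current forward F = (S − I)·e^(rT) = (680.21 − 31.0021)·e^(0.0462·9/12) = 649.2079 × 1.035257 = 672.0970
Value (long) = (F − K)·e^(−rT) = (672.0970 − 716.51) × 0.965943 = -42.9004
Short position value = −(long value) = €42.90

€42.90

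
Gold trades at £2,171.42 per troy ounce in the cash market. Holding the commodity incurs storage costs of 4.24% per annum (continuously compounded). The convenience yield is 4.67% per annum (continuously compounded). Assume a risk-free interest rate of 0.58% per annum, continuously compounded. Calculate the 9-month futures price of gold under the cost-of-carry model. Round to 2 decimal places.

£2,173.86 per troy ounce

Net carry = r + u − y = 0.0058 + 0.0424 − 0.0467 = 0.0015
F = S·e^((r+u−y)T) = 2171.42 · e^(0.0015 × 9/12) = 2171.42 · e^0.00112500
= 2171.42 × 1.00112563 = £2,173.86 per troy ounce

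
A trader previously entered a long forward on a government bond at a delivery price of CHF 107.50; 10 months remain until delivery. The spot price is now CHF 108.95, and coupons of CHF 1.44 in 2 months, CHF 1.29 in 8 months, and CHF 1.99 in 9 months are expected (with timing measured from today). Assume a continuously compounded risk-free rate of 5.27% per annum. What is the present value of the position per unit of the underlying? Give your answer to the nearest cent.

PV(remaining coupons) I = 1.44·e^(−0.0527·2/12) + 1.29·e^(−0.0527·8/12) + 1.99·e^(−0.0527·9/12) = 4.5858
Current forward F = (S − I)·e^(rT) = (108.95 − 4.5858)·e^(0.0527·10/12) = 104.3642 × 1.044895 = 109.0496
Value (long) = (F − K)·e^(−rT) = (109.0496 − 107.50) × 0.957034 = 1.4830
Value = CHF 1.48

CHF 1.48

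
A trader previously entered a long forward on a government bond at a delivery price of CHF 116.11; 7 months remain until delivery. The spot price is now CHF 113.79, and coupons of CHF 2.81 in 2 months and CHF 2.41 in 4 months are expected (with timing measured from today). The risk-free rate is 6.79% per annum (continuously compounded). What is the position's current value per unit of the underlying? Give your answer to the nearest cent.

PV(remaining coupons) I = 2.81·e^(−0.0679·2/12) + 2.41·e^(−0.0679·4/12) = 5.1344
Current forward F = (S − I)·e^(rT) = (113.79 − 5.1344)·e^(0.0679·7/12) = 108.6556 × 1.040403 = 113.0456
Value (long) = (F − K)·e^(−rT) = (113.0456 − 116.11) × 0.961166 = -2.9454
Value = -CHF 2.95

-CHF 2.95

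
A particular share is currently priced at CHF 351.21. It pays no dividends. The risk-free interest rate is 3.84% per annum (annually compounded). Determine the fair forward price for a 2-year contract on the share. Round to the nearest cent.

CHF 378.70

F = S · (1+r)^T
= 351.21 × 1.078275
F = CHF 378.70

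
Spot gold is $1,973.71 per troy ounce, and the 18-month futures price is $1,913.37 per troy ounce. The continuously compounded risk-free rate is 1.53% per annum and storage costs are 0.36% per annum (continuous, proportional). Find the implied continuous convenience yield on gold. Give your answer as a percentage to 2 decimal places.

3.96%

F = S·e^((r+u−y)T) ⇒ (r+u−y) = ln(F/S)/T
ln(1913.37/1973.71) = -0.031049; /T ⇒ -0.020699
y = r + u − ln(F/S)/T = 0.0153 + 0.0036 + 0.020699 = 0.039599
y = 3.96%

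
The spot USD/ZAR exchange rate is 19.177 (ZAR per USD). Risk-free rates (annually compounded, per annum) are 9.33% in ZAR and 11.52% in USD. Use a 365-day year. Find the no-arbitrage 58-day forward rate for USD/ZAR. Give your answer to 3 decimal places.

19.117

By covered interest parity, F = S · (1+r_ZAR)^T / (1+r_USD)^T
= 19.177 × 1.014275 / 1.017477 = 19.177 × 0.996853
F = 19.117 ZAR per USD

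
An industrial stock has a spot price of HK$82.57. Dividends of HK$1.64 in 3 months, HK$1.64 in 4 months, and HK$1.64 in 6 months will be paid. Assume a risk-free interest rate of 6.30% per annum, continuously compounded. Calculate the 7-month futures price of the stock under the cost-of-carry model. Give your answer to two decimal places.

HK$80.67

PV(dividends) I = 1.64·e^(−0.0630·3/12) + 1.64·e^(−0.0630·4/12) + 1.64·e^(−0.0630·6/12)
I = 1.6144 + 1.6059 + 1.5891 = 4.8094
F = (S − I)·e^(rT) = (82.57 − 4.8094) · e^(0.0630·7/12)
= 77.7606 · e^0.036750 = 77.7606 × 1.037434 = HK$80.67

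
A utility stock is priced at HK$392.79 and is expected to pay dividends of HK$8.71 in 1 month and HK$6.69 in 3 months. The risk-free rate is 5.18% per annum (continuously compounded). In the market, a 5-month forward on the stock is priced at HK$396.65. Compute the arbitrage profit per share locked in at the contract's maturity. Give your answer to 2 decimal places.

HK$10.90 per share

PV(dividends) I = 8.71·e^(−0.0518·1/12) + 6.69·e^(−0.0518·3/12) = 15.2764
Fair forward F* = (S − I)·e^(rT) = (392.79 − 15.2764)·e^0.021583 = 377.5136 × 1.021818 = 385.7502
Market HK$396.65 > fair 385.7502: forward overpriced → cash-and-carry (borrow at r, buy the stock and collect the dividends, short the forward).
Profit at T = |F_mkt − F*| = |396.65 − 385.7502| = HK$10.90 per share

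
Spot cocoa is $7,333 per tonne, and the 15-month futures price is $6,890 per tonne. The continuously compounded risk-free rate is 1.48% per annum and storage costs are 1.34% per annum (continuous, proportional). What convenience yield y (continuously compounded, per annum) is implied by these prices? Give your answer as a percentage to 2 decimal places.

7.81%

F = S·e^((r+u−y)T) ⇒ (r+u−y) = ln(F/S)/T
ln(6890/7333) = -0.062314; /T ⇒ -0.049851
y = r + u − ln(F/S)/T = 0.0148 + 0.0134 + 0.049851 = 0.078051
y = 7.81%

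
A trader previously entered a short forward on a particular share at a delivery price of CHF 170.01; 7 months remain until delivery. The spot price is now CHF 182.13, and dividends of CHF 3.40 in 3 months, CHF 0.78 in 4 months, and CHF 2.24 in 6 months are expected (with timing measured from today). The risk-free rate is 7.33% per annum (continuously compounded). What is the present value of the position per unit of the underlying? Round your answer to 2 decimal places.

PV(remaining dividends) I = 3.40·e^(−0.0733·3/12) + 0.78·e^(−0.0733·4/12) + 2.24·e^(−0.0733·6/12) = 6.2588
Current forward F = (S − I)·e^(rT) = (182.13 − 6.2588)·e^(0.0733·7/12) = 175.8712 × 1.043686 = 183.5543
Value (long) = (F − K)·e^(−rT) = (183.5543 − 170.01) × 0.958143 = 12.9774
Short position value = −(long value) = -CHF 12.98

-CHF 12.98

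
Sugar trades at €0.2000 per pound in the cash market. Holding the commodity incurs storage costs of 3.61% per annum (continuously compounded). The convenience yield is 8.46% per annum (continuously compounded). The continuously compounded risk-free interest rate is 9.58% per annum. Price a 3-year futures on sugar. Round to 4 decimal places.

Net carry = r + u − y = 0.0958 + 0.0361 − 0.0846 = 0.0473
F = S·e^((r+u−y)T) = 0.2000 · e^(0.0473 × 3) = 0.2000 · e^0.141900
= 0.2000 × 1.152461 = €0.2305 per pound

€0.2305 per pound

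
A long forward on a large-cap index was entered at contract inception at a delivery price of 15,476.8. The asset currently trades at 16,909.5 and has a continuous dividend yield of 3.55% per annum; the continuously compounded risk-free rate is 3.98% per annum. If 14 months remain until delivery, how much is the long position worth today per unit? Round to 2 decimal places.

1448.88

Current fair forward for the remaining 14 months: F = S·e^((r − q)·T), (r − q) = 0.0398 − 0.0355 = 0.0043
F = 16909.5 · e^(0.0043 × 14/12) = 16909.5 × 1.00502927 = 16994.5424
Value of long forward = (F − K)·e^(−rT) = (16994.5424 − 15476.8) · e^(−0.0398·14/12)
= 1517.7424 × 0.95462820 = 1448.88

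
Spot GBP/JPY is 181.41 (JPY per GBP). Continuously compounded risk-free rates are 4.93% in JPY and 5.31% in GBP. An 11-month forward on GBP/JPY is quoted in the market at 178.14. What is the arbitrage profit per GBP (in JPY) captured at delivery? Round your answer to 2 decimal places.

Fair forward: F* = S·e^(carry·T), with carry = (r_JPY − r_GBP) = 0.0493 − 0.0531 = -0.0038
F* = 181.41 · e^(-0.0038 × 11/12) = 181.41 · e^-0.003483 = 181.41 × 0.996523 = 180.7792
Market 178.14 < fair 180.7792: forward underpriced → reverse cash-and-carry (short spot, go long the forward).
At maturity, profit = |F_mkt − F*| = |178.14 − 180.7792| = 2.64 per GBP (in JPY)

2.64 per GBP (in JPY)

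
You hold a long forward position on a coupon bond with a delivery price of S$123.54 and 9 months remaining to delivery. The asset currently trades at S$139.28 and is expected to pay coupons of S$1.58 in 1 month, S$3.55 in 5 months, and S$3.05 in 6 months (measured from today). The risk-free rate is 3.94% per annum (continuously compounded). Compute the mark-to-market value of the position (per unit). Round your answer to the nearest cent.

S$11.28

PV(remaining coupons) I = 1.58·e^(−0.0394·1/12) + 3.55·e^(−0.0394·5/12) + 3.05·e^(−0.0394·6/12) = 8.0575
Current forward F = (S − I)·e^(rT) = (139.28 − 8.0575)·e^(0.0394·9/12) = 131.2225 × 1.029991 = 135.1580
Value (long) = (F − K)·e^(−rT) = (135.1580 − 123.54) × 0.970882 = 11.2797
Value = S$11.28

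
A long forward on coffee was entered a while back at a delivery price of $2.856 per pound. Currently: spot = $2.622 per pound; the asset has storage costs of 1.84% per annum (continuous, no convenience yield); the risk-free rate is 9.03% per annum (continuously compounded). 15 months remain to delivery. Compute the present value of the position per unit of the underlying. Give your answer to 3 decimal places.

Current fair forward for the remaining 15 months: F = S·e^((r + u)·T), (r + u) = 0.0903 + 0.0184 = 0.1087
F = 2.622 · e^(0.1087 × 15/12) = 2.622 × 1.145539 = 3.0036
Value of long forward = (F − K)·e^(−rT) = (3.0036 − 2.856) · e^(−0.0903·15/12)
= 0.1476 × 0.893262 = 0.132

$0.132 per pound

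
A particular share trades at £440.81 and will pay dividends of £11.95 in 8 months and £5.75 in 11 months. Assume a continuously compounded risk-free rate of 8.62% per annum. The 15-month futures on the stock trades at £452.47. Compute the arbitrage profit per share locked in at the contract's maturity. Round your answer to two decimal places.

£20.01 per share

PV(dividends) I = 11.95·e^(−0.0862·8/12) + 5.75·e^(−0.0862·11/12) = 16.5958
Fair futures F* = (S − I)·e^(rT) = (440.81 − 16.5958)·e^0.107750 = 424.2142 × 1.113769 = 472.4766
Market £452.47 < fair 472.4766: forward underpriced → reverse cash-and-carry (short the stock, invest proceeds at r, pay the dividends, go long the forward).
Profit at T = |F_mkt − F*| = |452.47 − 472.4766| = £20.01 per share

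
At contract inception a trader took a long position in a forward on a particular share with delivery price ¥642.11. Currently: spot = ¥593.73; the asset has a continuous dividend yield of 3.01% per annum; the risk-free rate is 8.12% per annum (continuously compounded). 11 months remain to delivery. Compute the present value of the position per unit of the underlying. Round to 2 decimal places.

Current fair forward for the remaining 11 months: F = S·e^((r − q)·T), (r − q) = 0.0812 − 0.0301 = 0.0511
F = 593.73 · e^(0.0511 × 11/12) = 593.73 × 1.047956 = 622.2029
Value of long forward = (F − K)·e^(−rT) = (622.2029 − 642.11) · e^(−0.0812·11/12)
= -19.9071 × 0.928269 = -18.48

-¥18.48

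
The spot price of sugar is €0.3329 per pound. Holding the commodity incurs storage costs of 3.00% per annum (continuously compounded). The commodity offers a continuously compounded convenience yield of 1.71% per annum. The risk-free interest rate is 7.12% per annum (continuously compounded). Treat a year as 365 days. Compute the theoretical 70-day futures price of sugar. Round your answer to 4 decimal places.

Net carry = r + u − y = 0.0712 + 0.0300 − 0.0171 = 0.0841
F = S·e^((r+u−y)T) = 0.3329 · e^(0.0841 × 70/365) = 0.3329 · e^0.016129
= 0.3329 × 1.016260 = €0.3383 per pound

€0.3383 per pound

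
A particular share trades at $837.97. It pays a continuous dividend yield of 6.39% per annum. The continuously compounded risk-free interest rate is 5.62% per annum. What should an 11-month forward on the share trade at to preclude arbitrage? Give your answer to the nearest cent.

$832.08

F = S·e^((r − q)T) = 837.97 · e^((0.0562 − 0.0639) × 11/12)
= 837.97 · e^-0.007058 = 837.97 × 0.992967
F = $832.08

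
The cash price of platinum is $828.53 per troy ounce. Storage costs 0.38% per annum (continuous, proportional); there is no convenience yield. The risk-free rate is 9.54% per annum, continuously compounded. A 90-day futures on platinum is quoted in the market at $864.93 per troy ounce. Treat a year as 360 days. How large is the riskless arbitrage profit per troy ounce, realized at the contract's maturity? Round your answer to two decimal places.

$15.60 per troy ounce

Fair futures: F* = S·e^(carry·T), with carry = (r + u) = 0.0954 + 0.0038 = 0.0992
F* = 828.53 · e^(0.0992 × 90/360) = 828.53 · e^0.024800 = 828.53 × 1.025110 = $849.3344
Market $864.93 > fair $849.3344: forward overpriced → cash-and-carry (buy spot, short the forward).
At maturity, profit = |F_mkt − F*| = |864.93 − 849.3344| = $15.60 per troy ounce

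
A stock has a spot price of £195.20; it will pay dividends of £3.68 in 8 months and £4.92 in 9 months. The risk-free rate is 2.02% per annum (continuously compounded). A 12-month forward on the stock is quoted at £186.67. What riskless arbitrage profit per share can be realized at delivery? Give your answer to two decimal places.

£3.86 per share

PV(dividends) I = 3.68·e^(−0.0202·8/12) + 4.92·e^(−0.0202·9/12) = 8.4768
Fair forward F* = (S − I)·e^(rT) = (195.20 − 8.4768)·e^0.020200 = 186.7232 × 1.020405 = 190.5333
Market £186.67 < fair 190.5333: forward underpriced → reverse cash-and-carry (short the stock, invest proceeds at r, pay the dividends, go long the forward).
Profit at T = |F_mkt − F*| = |186.67 − 190.5333| = £3.86 per share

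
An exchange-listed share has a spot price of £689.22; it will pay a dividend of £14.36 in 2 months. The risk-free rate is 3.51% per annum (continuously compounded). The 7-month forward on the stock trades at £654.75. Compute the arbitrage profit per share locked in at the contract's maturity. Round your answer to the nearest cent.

PV(dividends) I = 14.36·e^(−0.0351·2/12) = 14.2762
Fair forward F* = (S − I)·e^(rT) = (689.22 − 14.2762)·e^0.020475 = 674.9438 × 1.020686 = 688.9057
Market £654.75 < fair 688.9057: forward underpriced → reverse cash-and-carry (short the stock, invest proceeds at r, pay the dividends, go long the forward).
Profit at T = |F_mkt − F*| = |654.75 − 688.9057| = £34.16 per share

£34.16 per share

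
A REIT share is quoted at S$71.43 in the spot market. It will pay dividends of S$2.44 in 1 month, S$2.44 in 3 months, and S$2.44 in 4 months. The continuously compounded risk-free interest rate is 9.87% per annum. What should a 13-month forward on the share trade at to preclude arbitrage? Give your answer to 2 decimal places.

S$71.52

PV(dividends) I = 2.44·e^(−0.0987·1/12) + 2.44·e^(−0.0987·3/12) + 2.44·e^(−0.0987·4/12)
I = 2.4200 + 2.3805 + 2.3610 = 7.1615
F = (S − I)·e^(rT) = (71.43 − 7.1615) · e^(0.0987·13/12)
= 64.2685 · e^0.106925 = 64.2685 × 1.112851 = S$71.52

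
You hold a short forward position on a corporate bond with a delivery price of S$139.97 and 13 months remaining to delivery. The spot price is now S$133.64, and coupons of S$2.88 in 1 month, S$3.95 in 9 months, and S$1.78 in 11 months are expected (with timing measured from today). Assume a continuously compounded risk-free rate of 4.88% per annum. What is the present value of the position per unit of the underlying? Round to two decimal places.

PV(remaining coupons) I = 2.88·e^(−0.0488·1/12) + 3.95·e^(−0.0488·9/12) + 1.78·e^(−0.0488·11/12) = 8.3785
Current forward F = (S − I)·e^(rT) = (133.64 − 8.3785)·e^(0.0488·13/12) = 125.2615 × 1.054289 = 132.0618
Value (long) = (F − K)·e^(−rT) = (132.0618 − 139.97) × 0.948506 = -7.5010
Short position value = −(long value) = S$7.50

S$7.50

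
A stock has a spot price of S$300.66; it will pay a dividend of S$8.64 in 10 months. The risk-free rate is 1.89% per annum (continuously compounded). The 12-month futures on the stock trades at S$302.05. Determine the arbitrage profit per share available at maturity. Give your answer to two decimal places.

PV(dividends) I = 8.64·e^(−0.0189·10/12) = 8.5050
Fair futures F* = (S − I)·e^(rT) = (300.66 − 8.5050)·e^0.018900 = 292.1550 × 1.019080 = 297.7293
Market S$302.05 > fair 297.7293: forward overpriced → cash-and-carry (borrow at r, buy the stock and collect the dividends, short the forward).
Profit at T = |F_mkt − F*| = |302.05 − 297.7293| = S$4.32 per share

S$4.32 per share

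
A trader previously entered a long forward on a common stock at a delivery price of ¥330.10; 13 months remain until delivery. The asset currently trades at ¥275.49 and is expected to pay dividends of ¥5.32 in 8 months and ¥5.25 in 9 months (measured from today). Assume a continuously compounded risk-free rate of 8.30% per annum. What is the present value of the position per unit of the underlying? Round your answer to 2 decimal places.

PV(remaining dividends) I = 5.32·e^(−0.0830·8/12) + 5.25·e^(−0.0830·9/12) = 9.9668
Current forward F = (S − I)·e^(rT) = (275.49 − 9.9668)·e^(0.0830·13/12) = 265.5232 × 1.094083 = 290.5044
Value (long) = (F − K)·e^(−rT) = (290.5044 − 330.10) × 0.914007 = -36.1907
Value = -¥36.19

-¥36.19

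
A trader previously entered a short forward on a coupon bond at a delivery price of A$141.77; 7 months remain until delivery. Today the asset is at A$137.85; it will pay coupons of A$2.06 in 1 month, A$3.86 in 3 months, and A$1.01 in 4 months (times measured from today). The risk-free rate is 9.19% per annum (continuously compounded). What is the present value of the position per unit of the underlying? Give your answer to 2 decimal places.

PV(remaining coupons) I = 2.06·e^(−0.0919·1/12) + 3.86·e^(−0.0919·3/12) + 1.01·e^(−0.0919·4/12) = 6.7961
Current forward F = (S − I)·e^(rT) = (137.85 − 6.7961)·e^(0.0919·7/12) = 131.0539 × 1.055071 = 138.2712
Value (long) = (F − K)·e^(−rT) = (138.2712 − 141.77) × 0.947803 = -3.3162
Short position value = −(long value) = A$3.32

A$3.32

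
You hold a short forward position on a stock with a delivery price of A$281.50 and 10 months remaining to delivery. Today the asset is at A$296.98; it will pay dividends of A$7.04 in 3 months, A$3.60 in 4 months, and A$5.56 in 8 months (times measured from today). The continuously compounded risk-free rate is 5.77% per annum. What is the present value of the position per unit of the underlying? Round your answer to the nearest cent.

-A$12.87

PV(remaining dividends) I = 7.04·e^(−0.0577·3/12) + 3.60·e^(−0.0577·4/12) + 5.56·e^(−0.0577·8/12) = 15.8208
Current forward F = (S − I)·e^(rT) = (296.98 − 15.8208)·e^(0.0577·10/12) = 281.1592 × 1.049258 = 295.0085
Value (long) = (F − K)·e^(−rT) = (295.0085 − 281.50) × 0.953054 = 12.8743
Short position value = −(long value) = -A$12.87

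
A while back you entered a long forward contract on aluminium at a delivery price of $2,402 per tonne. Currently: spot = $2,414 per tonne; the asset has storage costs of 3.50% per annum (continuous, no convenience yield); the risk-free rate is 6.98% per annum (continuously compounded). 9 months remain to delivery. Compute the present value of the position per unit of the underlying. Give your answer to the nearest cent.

$198.72 per tonne

Current fair forward for the remaining 9 months: F = S·e^((r + u)·T), (r + u) = 0.0698 + 0.0350 = 0.1048
F = 2414 · e^(0.1048 × 9/12) = 2414 × 1.08177153 = 2611.3965
Value of long forward = (F − K)·e^(−rT) = (2611.3965 − 2402) · e^(−0.0698·9/12)
= 209.3965 × 0.94899666 = 198.72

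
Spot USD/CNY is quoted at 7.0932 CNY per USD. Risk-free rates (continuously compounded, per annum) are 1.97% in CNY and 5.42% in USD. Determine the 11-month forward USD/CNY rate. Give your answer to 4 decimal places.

6.8724

F = S·e^((r_CNY − r_USD)T) = 7.0932 · e^((0.0197 − 0.0542) × 11/12)
= 7.0932 · e^-0.031625 = 7.0932 × 0.968870
F = 6.8724 CNY per USD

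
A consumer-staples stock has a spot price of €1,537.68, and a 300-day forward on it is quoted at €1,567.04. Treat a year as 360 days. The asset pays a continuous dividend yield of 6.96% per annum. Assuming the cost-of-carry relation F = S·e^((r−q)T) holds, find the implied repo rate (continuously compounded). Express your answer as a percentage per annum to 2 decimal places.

9.23%

From F = S·e^((r−q)T): (r − q) = ln(F/S)/T
ln(1567.04/1537.68) = ln(1.019094) = 0.018914
(r − q) = 0.018914 / (300/360) = 0.022697
r = ln(F/S)/T + q = 0.022697 + 0.0696 = 0.092297
r = 9.23%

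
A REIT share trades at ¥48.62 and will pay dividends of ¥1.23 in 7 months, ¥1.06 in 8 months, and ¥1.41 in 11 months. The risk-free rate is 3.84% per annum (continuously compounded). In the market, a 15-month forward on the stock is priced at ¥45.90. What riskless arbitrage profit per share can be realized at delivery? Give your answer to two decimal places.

¥1.34 per share

PV(dividends) I = 1.23·e^(−0.0384·7/12) + 1.06·e^(−0.0384·8/12) + 1.41·e^(−0.0384·11/12) = 3.5972
Fair forward F* = (S − I)·e^(rT) = (48.62 − 3.5972)·e^0.048000 = 45.0228 × 1.049171 = 47.2366
Market ¥45.90 < fair 47.2366: forward underpriced → reverse cash-and-carry (short the stock, invest proceeds at r, pay the dividends, go long the forward).
Profit at T = |F_mkt − F*| = |45.90 − 47.2366| = ¥1.34 per share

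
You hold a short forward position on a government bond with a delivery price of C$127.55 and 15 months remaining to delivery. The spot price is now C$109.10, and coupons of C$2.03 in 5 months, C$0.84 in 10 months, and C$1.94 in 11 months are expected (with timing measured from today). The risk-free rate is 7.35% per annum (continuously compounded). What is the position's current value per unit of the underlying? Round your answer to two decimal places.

C$11.83

PV(remaining coupons) I = 2.03·e^(−0.0735·5/12) + 0.84·e^(−0.0735·10/12) + 1.94·e^(−0.0735·11/12) = 4.5725
Current forward F = (S − I)·e^(rT) = (109.10 − 4.5725)·e^(0.0735·15/12) = 104.5275 × 1.096228 = 114.5860
Value (long) = (F − K)·e^(−rT) = (114.5860 − 127.55) × 0.912219 = -11.8260
Short position value = −(long value) = C$11.83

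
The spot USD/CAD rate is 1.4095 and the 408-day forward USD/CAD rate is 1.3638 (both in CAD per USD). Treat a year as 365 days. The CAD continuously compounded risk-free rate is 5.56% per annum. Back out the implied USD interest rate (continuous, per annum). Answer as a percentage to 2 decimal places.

F = S·e^((r_CAD − r_USD)T) ⇒ r_USD = r_CAD − ln(F/S)/T
ln(1.3638/1.4095) = -0.032960; /(408/365) = -0.029486
r_USD = 0.0556 + 0.029486 = 0.085086
r_USD = 8.51%

8.51%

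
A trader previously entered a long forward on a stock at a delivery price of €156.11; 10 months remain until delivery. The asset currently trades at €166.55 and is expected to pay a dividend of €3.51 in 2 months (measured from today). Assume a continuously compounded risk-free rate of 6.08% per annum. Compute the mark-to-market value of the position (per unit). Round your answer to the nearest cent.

PV(remaining dividends) I = 3.51·e^(−0.0608·2/12) = 3.4746
Current forward F = (S − I)·e^(rT) = (166.55 − 3.4746)·e^(0.0608·10/12) = 163.0754 × 1.051972 = 171.5508
Value (long) = (F − K)·e^(−rT) = (171.5508 − 156.11) × 0.950595 = 14.6779
Value = €14.68

€14.68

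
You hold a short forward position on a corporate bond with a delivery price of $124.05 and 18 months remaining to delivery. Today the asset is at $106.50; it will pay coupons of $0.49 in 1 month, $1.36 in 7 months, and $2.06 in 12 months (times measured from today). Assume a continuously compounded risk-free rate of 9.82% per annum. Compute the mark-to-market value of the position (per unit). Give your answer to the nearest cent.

PV(remaining coupons) I = 0.49·e^(−0.0982·1/12) + 1.36·e^(−0.0982·7/12) + 2.06·e^(−0.0982·12/12) = 3.6376
Current forward F = (S − I)·e^(rT) = (106.50 − 3.6376)·e^(0.0982·18/12) = 102.8624 × 1.158702 = 119.1869
Value (long) = (F − K)·e^(−rT) = (119.1869 − 124.05) × 0.863035 = -4.1970
Short position value = −(long value) = $4.20

$4.20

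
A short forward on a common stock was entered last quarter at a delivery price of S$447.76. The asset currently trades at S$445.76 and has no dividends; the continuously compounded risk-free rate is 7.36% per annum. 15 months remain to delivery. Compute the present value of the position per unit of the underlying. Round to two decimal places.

-S$37.36

Current fair forward for the remaining 15 months: F = S·e^(r·T), r = 0.0736
F = 445.76 · e^(0.0736 × 15/12) = 445.76 × 1.096365 = 488.7157
Value of long forward = (F − K)·e^(−rT) = (488.7157 − 447.76) · e^(−0.0736·15/12)
= 40.9557 × 0.912105 = 37.36
Short position value = −(long value) = -S$37.36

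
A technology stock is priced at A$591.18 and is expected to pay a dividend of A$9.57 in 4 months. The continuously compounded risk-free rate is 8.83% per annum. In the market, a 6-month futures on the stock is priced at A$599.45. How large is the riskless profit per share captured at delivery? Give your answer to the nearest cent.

A$8.70 per share

PV(dividends) I = 9.57·e^(−0.0883·4/12) = 9.2924
Fair futures F* = (S − I)·e^(rT) = (591.18 − 9.2924)·e^0.044150 = 581.8876 × 1.045139 = 608.1534
Market A$599.45 < fair 608.1534: forward underpriced → reverse cash-and-carry (short the stock, invest proceeds at r, pay the dividends, go long the forward).
Profit at T = |F_mkt − F*| = |599.45 − 608.1534| = A$8.70 per share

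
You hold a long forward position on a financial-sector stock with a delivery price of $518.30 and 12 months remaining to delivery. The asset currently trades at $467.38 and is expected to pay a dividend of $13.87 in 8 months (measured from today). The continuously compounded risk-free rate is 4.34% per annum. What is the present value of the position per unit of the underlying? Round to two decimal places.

PV(remaining dividends) I = 13.87·e^(−0.0434·8/12) = 13.4744
Current forward F = (S − I)·e^(rT) = (467.38 − 13.4744)·e^(0.0434·12/12) = 453.9056 × 1.044356 = 474.0390
Value (long) = (F − K)·e^(−rT) = (474.0390 − 518.30) × 0.957528 = -42.3811
Value = -$42.38

-$42.38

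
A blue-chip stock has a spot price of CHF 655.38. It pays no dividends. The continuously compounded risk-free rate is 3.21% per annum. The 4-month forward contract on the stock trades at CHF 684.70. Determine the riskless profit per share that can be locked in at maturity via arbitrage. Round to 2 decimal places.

Fair forward: F* = S·e^(carry·T), with carry = r = 0.0321
F* = 655.38 · e^(0.0321 × 4/12) = 655.38 · e^0.010700 = 655.38 × 1.010757 = CHF 662.4299
Market CHF 684.70 > fair CHF 662.4299: forward overpriced → cash-and-carry (buy spot, short the forward).
At maturity, profit = |F_mkt − F*| = |684.70 − 662.4299| = CHF 22.27 per share

CHF 22.27 per share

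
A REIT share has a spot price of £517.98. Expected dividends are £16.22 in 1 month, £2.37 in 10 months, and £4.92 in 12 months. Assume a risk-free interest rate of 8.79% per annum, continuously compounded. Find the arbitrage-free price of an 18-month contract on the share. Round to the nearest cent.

£564.96

PV(dividends) I = 16.22·e^(−0.0879·1/12) + 2.37·e^(−0.0879·10/12) + 4.92·e^(−0.0879·12/12)
I = 16.1016 + 2.2026 + 4.5060 = 22.8102
F = (S − I)·e^(rT) = (517.98 − 22.8102) · e^(0.0879·18/12)
= 495.1698 · e^0.131850 = 495.1698 × 1.140937 = £564.96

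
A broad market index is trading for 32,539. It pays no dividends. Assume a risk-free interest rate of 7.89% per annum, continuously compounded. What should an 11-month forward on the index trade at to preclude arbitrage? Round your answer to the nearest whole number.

34,980

F = S·e^(rT) = 32539 · e^(0.0789 × 11/12)
= 32539 · e^0.072325 = 32539 × 1.075005
F = 34,980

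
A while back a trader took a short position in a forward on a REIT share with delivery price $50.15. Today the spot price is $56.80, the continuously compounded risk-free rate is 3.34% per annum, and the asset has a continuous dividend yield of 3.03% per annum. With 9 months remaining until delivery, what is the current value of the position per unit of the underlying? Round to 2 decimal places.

Current fair forward for the remaining 9 months: F = S·e^((r − q)·T), (r − q) = 0.0334 − 0.0303 = 0.0031
F = 56.80 · e^(0.0031 × 9/12) = 56.80 × 1.002328 = 56.9322
Value of long forward = (F − K)·e^(−rT) = (56.9322 − 50.15) · e^(−0.0334·9/12)
= 6.7822 × 0.975261 = 6.61
Short position value = −(long value) = -$6.61

-$6.61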